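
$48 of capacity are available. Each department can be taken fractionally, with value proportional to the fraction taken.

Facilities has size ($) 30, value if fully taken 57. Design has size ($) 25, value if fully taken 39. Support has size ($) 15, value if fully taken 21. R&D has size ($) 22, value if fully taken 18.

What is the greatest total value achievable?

Rank by value-to-size ratio: Facilities 57/30≈1.9, Design 39/25≈1.56, Support 21/15≈1.4, R&D 18/22≈0.818.
All 30 $ of Facilities fit (value 57) → 18 remain.
18 $ left: a 18/25 share of Design gives 39×18/25 = 28.08.
Total value = 85.08.

85.08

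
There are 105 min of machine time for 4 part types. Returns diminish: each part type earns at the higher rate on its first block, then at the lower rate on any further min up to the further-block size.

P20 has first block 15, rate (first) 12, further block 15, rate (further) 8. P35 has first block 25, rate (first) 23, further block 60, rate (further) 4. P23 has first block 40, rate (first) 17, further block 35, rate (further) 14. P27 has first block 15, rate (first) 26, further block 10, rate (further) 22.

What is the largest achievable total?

Treat each block as its own option and order by rate: P27/T1 26 > P35/T1 23 > P27/T2 22 > P23/T1 17 > P23/T2 14 > P20/T1 12 > P20/T2 8 > P35/T2 4.
P27 T1 at 26: fill all 15 ; 90 left.
Fill P35 T1 block (25 at 23) ; 65 left.
P27/T2 (22): +10 ; 55 left.
P23/T1 (17): +40 ; 15 left.
15 remain; put them into P23 T2 at 14.
Total = 26×15 + 23×25 + 22×10 + 17×40 + 14×15 = 2075.

2075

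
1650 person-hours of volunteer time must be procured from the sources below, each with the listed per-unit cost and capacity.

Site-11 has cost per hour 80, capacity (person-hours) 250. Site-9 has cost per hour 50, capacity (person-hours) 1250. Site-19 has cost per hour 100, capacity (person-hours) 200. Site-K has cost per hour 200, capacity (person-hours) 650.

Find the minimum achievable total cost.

97500

Use sources in increasing cost order.
Take 1250 from Site-9 at 50 ; need 400 more.
Take 250 from Site-11 at 80 ; need 150 more.
Site-19 at 100: take 150 of its 200 ; requirement met.
Site-K: unused.
Cost = 1250×50 + 250×80 + 150×100 = 97500.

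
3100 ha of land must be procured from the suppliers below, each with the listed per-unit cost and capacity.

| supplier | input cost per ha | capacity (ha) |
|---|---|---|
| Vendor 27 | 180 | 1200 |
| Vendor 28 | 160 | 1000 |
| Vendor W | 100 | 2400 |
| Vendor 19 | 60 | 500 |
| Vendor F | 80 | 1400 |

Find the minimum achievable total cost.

262000

Cheapest first:
Vendor 19 at 60: take all 500 ha ; 2600 still needed.
Vendor F at 80: take all 1400 ha ; 1200 still needed.
Take 1200 from Vendor W at 100 to finish.
Vendor 28, Vendor 27: unused.
Cost = 500×60 + 1400×80 + 1200×100 = 262000.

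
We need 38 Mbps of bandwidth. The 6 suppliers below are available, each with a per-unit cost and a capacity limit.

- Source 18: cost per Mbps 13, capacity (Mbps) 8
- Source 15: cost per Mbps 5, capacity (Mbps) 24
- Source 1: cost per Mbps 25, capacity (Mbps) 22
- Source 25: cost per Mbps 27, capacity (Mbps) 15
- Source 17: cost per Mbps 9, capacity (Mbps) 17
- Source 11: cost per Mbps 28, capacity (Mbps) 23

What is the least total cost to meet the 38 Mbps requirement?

Use suppliers in increasing cost order.
Take 24 from Source 15 at 5 — need 14 more.
Take 14 from Source 17 at 9 to finish.
Source 18, Source 1, Source 25, Source 11: unused.
Cost = 24×5 + 14×9 = 246.

246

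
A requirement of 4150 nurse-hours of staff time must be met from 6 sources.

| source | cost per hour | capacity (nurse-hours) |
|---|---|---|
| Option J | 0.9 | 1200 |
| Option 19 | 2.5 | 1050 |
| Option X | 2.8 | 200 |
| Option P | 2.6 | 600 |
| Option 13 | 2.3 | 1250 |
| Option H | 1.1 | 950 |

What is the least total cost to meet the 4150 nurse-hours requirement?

Use sources in increasing cost order.
Option J at 0.9: take all 1200 nurse-hours ; 2950 still needed.
Take 950 from Option H at 1.1 ; need 2000 more.
Option 13 at 2.3: take all 1250 nurse-hours ; 750 still needed.
Option 19 at 2.5: take 750 of its 1050 ; requirement met.
Option P, Option X: unused.
Cost = 1200×0.9 + 950×1.1 + 1250×2.3 + 750×2.5 = 6875.

6875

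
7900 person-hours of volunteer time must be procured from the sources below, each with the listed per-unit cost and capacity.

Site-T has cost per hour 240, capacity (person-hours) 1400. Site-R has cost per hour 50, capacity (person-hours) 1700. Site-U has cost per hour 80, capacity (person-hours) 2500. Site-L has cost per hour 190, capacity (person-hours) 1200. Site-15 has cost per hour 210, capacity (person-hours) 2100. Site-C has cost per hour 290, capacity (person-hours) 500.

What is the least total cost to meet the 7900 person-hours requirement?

Fill from the cheapest source first.
Site-R at 50: take all 1700 person-hours — 6200 still needed.
Take 2500 from Site-U at 80 — need 3700 more.
Site-L at 190: take all 1200 person-hours — 2500 still needed.
Take 2100 from Site-15 at 210 — need 400 more.
Site-T (240): take the remaining 400 — done.
Site-C: unused.
Cost = 1700×50 + 2500×80 + 1200×190 + 2100×210 + 400×240 = 1050000.

1050000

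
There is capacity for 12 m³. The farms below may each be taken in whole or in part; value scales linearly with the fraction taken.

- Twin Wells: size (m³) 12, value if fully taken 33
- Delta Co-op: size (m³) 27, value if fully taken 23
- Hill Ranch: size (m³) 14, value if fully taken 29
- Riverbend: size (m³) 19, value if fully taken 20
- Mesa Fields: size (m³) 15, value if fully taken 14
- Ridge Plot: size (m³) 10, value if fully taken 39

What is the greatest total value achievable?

Best value per unit of size first: Ridge Plot 39/10≈3.9, Twin Wells 33/12≈2.75, Hill Ranch 29/14≈2.07, Riverbend 20/19≈1.05, Mesa Fields 14/15≈0.933, Delta Co-op 23/27≈0.852.
All 10 m³ of Ridge Plot fit (value 39) ; 2 remain.
Fill the last 2 m³ with part of Twin Wells: 2/12 of it earns 5.5.
Total value = 44.5.

44.5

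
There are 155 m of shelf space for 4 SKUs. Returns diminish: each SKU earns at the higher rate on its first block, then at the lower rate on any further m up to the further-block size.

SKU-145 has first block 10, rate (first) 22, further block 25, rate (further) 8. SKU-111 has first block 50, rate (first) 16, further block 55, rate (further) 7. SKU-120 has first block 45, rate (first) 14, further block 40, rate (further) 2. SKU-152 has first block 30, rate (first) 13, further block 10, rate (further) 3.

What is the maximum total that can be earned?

2200

Rank every tier by rate: SKU-145/tier1 22 > SKU-111/tier1 16 > SKU-120/tier1 14 > SKU-152/tier1 13 > SKU-145/tier2 8 > SKU-111/tier2 7 > SKU-152/tier2 3 > SKU-120/tier2 2.
SKU-145 tier1 at 22: fill all 10 — 145 left.
SKU-111/tier1 (16): +50 — 95 left.
SKU-120 tier1 at 14: fill all 45 — 50 left.
Fill SKU-152 tier1 block (30 at 13) — 20 left.
SKU-145 tier2 at 8: only 20 left, fill 20.
Total = 22×10 + 16×50 + 14×45 + 13×30 + 8×20 = 2200.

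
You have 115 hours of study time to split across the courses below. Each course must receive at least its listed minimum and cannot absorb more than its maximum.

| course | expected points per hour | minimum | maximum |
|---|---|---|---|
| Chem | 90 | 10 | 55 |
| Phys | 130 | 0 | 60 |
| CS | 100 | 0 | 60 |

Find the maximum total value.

Meeting every minimum uses 10+0+0 = 10 hours, leaving 105.
Highest expected points per hour first: Phys 130 > CS 100 > Chem 90.
Give Phys 60 more to hit its cap of 60 → 45 left.
CS: +45 (room for 60) → 45. Pool exhausted.
Total = 90×10 + 130×60 + 100×45 = 13200.

13200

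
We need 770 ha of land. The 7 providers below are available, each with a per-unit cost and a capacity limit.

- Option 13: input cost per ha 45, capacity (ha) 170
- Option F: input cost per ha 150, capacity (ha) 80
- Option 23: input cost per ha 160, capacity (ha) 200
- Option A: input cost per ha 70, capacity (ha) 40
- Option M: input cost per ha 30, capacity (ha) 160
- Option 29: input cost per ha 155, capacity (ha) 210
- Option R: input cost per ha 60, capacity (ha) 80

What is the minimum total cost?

Fill from the cheapest provider first.
Option M at 30: take all 160 ha — 610 still needed.
Option 13 (45): use full 170 — 440 ha to go.
Take 80 from Option R at 60 — need 360 more.
Option A (70): use full 40 — 320 ha to go.
Option F at 150: take all 80 ha — 240 still needed.
Option 29 (155): use full 210 — 30 ha to go.
Take 30 from Option 23 at 160 to finish.
Cost = 160×30 + 170×45 + 80×60 + 40×70 + 80×150 + 210×155 + 30×160 = 69400.

69400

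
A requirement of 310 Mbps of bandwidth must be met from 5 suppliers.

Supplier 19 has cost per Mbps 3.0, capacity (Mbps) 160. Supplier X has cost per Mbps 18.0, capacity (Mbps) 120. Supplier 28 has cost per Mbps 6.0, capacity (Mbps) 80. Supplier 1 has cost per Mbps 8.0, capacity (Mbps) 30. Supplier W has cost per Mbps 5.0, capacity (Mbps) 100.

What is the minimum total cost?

1280

Fill from the cheapest supplier first.
Supplier 19 (3.0): use full 160 → 150 Mbps to go.
Take 100 from Supplier W at 5.0 → need 50 more.
Take 50 from Supplier 28 at 6.0 to finish.
Supplier 1, Supplier X: unused.
Cost = 160×3.0 + 100×5.0 + 50×6.0 = 1280.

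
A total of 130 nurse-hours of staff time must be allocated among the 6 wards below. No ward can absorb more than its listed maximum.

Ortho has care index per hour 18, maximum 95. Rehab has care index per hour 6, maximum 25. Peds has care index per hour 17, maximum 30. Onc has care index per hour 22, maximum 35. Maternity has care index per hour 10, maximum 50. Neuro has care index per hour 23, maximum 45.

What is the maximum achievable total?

2705

Rank by care index per hour: Neuro 23 > Onc 22 > Ortho 18 > Peds 17 > Maternity 10 > Rehab 6.
Neuro takes 45 to reach its cap of 45 → 85 left.
Give Onc 35 to hit its cap of 35 → 50 left.
Only 50 left; Ortho takes them to reach 50.
Total = 18×50 + 22×35 + 23×45 = 2705.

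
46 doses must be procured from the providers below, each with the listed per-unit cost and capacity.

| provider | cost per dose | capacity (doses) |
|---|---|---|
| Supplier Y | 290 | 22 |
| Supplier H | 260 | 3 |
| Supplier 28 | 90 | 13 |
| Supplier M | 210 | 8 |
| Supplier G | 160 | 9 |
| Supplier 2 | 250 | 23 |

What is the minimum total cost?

8290

Cheapest first:
Take 13 from Supplier 28 at 90 → need 33 more.
Take 9 from Supplier G at 160 → need 24 more.
Supplier M (210): use full 8 → 16 doses to go.
Supplier 2 (250): take the remaining 16 → done.
Supplier H, Supplier Y: unused.
Cost = 13×90 + 9×160 + 8×210 + 16×250 = 8290.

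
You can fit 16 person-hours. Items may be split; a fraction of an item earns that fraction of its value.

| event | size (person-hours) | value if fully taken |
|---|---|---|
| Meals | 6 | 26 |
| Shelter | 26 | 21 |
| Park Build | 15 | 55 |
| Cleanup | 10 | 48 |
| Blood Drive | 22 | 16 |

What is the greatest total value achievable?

Best value per unit of size first: Cleanup 48/10≈4.8, Meals 26/6≈4.33, Park Build 55/15≈3.67, Shelter 21/26≈0.808, Blood Drive 16/22≈0.727.
Cleanup: take in full, 10 person-hours for value 48 → 6 left.
Take all of Meals (6 person-hours, value 26) → 0 person-hours left.
Total value = 74.

74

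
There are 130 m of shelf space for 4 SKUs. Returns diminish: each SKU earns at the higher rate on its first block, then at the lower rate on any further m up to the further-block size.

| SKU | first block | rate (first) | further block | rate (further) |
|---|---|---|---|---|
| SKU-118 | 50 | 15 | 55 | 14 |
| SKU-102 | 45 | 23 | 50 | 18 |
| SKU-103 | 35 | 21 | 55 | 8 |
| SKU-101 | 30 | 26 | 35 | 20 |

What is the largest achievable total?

2950

Treat each block as its own option and order by rate: SKU-101/T1 26 > SKU-102/T1 23 > SKU-103/T1 21 > SKU-101/T2 20 > SKU-102/T2 18 > SKU-118/T1 15 > SKU-118/T2 14 > SKU-103/T2 8.
Fill SKU-101 T1 block (30 at 26) — 100 left.
Fill SKU-102 T1 block (45 at 23) — 55 left.
SKU-103 T1 at 21: fill all 35 — 20 left.
SKU-101 T2 at 20: only 20 left, fill 20.
Total = 26×30 + 23×45 + 21×35 + 20×20 = 2950.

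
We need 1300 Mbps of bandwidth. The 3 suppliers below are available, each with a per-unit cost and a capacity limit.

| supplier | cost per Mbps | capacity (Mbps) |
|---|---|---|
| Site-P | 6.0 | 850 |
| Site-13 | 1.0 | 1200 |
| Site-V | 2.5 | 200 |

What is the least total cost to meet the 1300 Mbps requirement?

Use suppliers in increasing cost order.
Site-13 (1.0): use full 1200 → 100 Mbps to go.
Site-V at 2.5: take 100 of its 200 → requirement met.
Site-P: unused.
Cost = 1200×1.0 + 100×2.5 = 1450.

1450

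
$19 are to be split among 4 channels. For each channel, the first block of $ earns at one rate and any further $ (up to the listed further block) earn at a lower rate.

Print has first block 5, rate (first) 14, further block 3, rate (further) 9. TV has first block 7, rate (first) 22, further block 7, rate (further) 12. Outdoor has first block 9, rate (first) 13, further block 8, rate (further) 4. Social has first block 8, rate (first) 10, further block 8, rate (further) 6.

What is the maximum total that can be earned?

Rank every tier by rate: TV/tier1 22 > Print/tier1 14 > Outdoor/tier1 13 > TV/tier2 12 > Social/tier1 10 > Print/tier2 9 > Social/tier2 6 > Outdoor/tier2 4.
TV/tier1 (22): +7 — 12 left.
Fill Print tier1 block (5 at 14) — 7 left.
Outdoor/tier1: +7 of 9 at 13; pool empty.
Total = 22×7 + 14×5 + 13×7 = 315.

315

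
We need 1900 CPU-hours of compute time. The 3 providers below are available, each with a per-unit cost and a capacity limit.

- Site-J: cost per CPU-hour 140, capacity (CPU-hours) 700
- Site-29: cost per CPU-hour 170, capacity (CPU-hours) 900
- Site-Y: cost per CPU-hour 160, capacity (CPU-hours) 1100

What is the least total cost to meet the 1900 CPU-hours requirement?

291000

Use providers in increasing cost order.
Site-J at 140: take all 700 CPU-hours ; 1200 still needed.
Site-Y (160): use full 1100 ; 100 CPU-hours to go.
Site-29 (170): take the remaining 100 ; done.
Cost = 700×140 + 1100×160 + 100×170 = 291000.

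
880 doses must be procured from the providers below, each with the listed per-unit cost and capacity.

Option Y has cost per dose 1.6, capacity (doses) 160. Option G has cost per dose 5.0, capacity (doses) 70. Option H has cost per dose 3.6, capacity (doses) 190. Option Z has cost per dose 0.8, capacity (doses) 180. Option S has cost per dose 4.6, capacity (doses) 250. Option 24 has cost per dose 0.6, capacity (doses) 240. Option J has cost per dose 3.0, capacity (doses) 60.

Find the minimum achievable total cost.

1638

Use providers in increasing cost order.
Take 240 from Option 24 at 0.6 ; need 640 more.
Take 180 from Option Z at 0.8 ; need 460 more.
Option Y at 1.6: take all 160 doses ; 300 still needed.
Option J at 3.0: take all 60 doses ; 240 still needed.
Option H at 3.6: take all 190 doses ; 50 still needed.
Take 50 from Option S at 4.6 to finish.
Option G: unused.
Cost = 240×0.6 + 180×0.8 + 160×1.6 + 60×3.0 + 190×3.6 + 50×4.6 = 1638.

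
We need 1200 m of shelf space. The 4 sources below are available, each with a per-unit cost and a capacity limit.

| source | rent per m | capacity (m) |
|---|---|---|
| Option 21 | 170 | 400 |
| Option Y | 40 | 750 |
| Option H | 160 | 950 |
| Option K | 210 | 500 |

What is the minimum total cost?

Use sources in increasing cost order.
Option Y at 40: take all 750 m → 450 still needed.
Take 450 from Option H at 160 to finish.
Option 21, Option K: unused.
Cost = 750×40 + 450×160 = 102000.

102000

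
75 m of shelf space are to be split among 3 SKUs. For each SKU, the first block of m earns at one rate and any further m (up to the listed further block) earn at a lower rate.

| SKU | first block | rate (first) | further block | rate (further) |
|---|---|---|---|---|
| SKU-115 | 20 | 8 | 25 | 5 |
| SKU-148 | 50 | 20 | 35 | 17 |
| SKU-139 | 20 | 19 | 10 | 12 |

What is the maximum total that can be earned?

1465

Rank every tier by rate: SKU-148/first 20 > SKU-139/first 19 > SKU-148/second 17 > SKU-139/second 12 > SKU-115/first 8 > SKU-115/second 5.
Fill SKU-148 first block (50 at 20) — 25 left.
Fill SKU-139 first block (20 at 19) — 5 left.
SKU-148 second at 17: only 5 left, fill 5.
Total = 20×50 + 19×20 + 17×5 = 1465.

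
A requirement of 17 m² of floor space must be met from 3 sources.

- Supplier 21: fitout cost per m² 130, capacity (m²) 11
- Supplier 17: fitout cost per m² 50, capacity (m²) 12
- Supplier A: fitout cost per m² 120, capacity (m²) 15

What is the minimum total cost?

1200

Use sources in increasing cost order.
Supplier 17 at 50: take all 12 m² — 5 still needed.
Take 5 from Supplier A at 120 to finish.
Supplier 21: unused.
Cost = 12×50 + 5×120 = 1200.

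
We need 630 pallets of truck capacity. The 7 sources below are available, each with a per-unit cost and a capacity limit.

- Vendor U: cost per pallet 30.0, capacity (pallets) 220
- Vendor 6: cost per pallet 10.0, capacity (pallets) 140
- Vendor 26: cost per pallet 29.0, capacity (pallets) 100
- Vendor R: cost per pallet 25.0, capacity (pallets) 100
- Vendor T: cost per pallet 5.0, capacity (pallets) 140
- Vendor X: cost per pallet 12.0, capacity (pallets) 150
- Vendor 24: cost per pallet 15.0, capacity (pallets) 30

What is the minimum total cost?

Cheapest first:
Vendor T at 5.0: take all 140 pallets ; 490 still needed.
Take 140 from Vendor 6 at 10.0 ; need 350 more.
Vendor X (12.0): use full 150 ; 200 pallets to go.
Vendor 24 at 15.0: take all 30 pallets ; 170 still needed.
Take 100 from Vendor R at 25.0 ; need 70 more.
Vendor 26 at 29.0: take 70 of its 100 ; requirement met.
Vendor U: unused.
Cost = 140×5.0 + 140×10.0 + 150×12.0 + 30×15.0 + 100×25.0 + 70×29.0 = 8880.

8880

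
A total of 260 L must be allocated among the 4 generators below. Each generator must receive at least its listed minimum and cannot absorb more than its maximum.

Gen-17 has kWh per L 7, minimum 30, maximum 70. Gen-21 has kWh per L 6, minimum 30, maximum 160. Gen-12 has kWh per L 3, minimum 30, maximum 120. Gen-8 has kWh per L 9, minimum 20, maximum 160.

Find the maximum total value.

1990

Meeting every minimum uses 30+30+30+20 = 110 L, leaving 150.
Highest kWh per L first: Gen-8 9 > Gen-17 7 > Gen-21 6 > Gen-12 3.
Gen-8: +140 to 160 (cap) ; 10 left.
Only 10 left; Gen-17 takes them to reach 40.
Total = 7×40 + 6×30 + 3×30 + 9×160 = 1990.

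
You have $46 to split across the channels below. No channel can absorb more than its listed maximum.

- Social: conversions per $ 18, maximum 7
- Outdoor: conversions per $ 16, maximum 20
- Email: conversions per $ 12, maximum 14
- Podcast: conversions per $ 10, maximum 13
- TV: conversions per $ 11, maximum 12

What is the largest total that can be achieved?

669

Rank by conversions per $: Social 18 > Outdoor 16 > Email 12 > TV 11 > Podcast 10.
Social: +7 to 7 (cap) → 39 left.
Outdoor takes 20 to reach its cap of 20 → 19 left.
Give Email 14 to hit its cap of 14 → 5 left.
Only 5 left; TV takes them to reach 5.
Total = 18×7 + 16×20 + 12×14 + 11×5 = 669.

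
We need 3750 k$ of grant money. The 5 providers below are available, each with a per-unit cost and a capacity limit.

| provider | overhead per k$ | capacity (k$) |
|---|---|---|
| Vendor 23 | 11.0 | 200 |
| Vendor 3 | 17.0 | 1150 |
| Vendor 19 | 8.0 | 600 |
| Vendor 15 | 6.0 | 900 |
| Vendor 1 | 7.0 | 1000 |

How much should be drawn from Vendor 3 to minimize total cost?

Fill from the cheapest provider first.
Vendor 15 (6.0): use full 900 — 2850 k$ to go.
Vendor 1 (7.0): use full 1000 — 1850 k$ to go.
Vendor 19 at 8.0: take all 600 k$ — 1250 still needed.
Vendor 23 at 11.0: take all 200 k$ — 1050 still needed.
Vendor 3 at 17.0: take 1050 of its 1150 — requirement met.

1050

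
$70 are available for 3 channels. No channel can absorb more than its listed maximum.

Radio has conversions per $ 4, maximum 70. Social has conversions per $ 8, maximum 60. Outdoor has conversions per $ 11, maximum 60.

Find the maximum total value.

740

Order the channels by conversions per $: Outdoor 11 > Social 8 > Radio 4.
Outdoor takes 60 to reach its cap of 60 → 10 left.
Only 10 left; Social takes them to reach 10.
Total = 8×10 + 11×60 = 740.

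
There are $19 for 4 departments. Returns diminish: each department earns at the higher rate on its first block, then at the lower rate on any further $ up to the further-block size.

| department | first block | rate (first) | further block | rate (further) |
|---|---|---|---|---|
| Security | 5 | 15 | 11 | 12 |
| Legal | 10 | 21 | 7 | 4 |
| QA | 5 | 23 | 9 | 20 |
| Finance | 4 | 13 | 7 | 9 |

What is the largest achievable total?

Order all 8 blocks by rate: QA/first 23 > Legal/first 21 > QA/second 20 > Security/first 15 > Finance/first 13 > Security/second 12 > Finance/second 9 > Legal/second 4.
Fill QA first block (5 at 23) → 14 left.
Fill Legal first block (10 at 21) → 4 left.
QA/second: +4 of 9 at 20; pool empty.
Total = 23×5 + 21×10 + 20×4 = 405.

405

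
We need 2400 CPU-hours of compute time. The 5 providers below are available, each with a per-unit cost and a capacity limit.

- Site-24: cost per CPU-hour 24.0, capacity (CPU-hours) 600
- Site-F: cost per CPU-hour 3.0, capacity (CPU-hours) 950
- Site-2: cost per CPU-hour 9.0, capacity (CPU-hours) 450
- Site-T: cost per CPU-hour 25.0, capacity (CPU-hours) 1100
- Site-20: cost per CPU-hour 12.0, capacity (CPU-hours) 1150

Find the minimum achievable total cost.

Use providers in increasing cost order.
Take 950 from Site-F at 3.0 — need 1450 more.
Site-2 (9.0): use full 450 — 1000 CPU-hours to go.
Take 1000 from Site-20 at 12.0 to finish.
Site-24, Site-T: unused.
Cost = 950×3.0 + 450×9.0 + 1000×12.0 = 18900.

18900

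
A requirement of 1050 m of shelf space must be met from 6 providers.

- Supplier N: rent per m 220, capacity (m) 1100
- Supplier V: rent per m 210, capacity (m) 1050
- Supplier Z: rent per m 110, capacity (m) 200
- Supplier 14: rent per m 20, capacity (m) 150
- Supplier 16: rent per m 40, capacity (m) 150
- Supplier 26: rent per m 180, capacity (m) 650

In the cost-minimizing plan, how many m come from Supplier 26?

Fill from the cheapest provider first.
Supplier 14 at 20: take all 150 m — 900 still needed.
Take 150 from Supplier 16 at 40 — need 750 more.
Supplier Z (110): use full 200 — 550 m to go.
Supplier 26 (180): take the remaining 550 — done.
Supplier V, Supplier N: unused.

550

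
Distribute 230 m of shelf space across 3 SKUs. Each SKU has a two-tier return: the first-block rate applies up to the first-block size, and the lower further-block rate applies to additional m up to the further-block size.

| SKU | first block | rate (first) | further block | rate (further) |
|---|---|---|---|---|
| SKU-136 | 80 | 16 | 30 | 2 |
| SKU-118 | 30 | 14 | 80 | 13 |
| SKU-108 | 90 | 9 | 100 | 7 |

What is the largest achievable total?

Rank every tier by rate: SKU-136/first 16 > SKU-118/first 14 > SKU-118/second 13 > SKU-108/first 9 > SKU-108/second 7 > SKU-136/second 2.
Fill SKU-136 first block (80 at 16) — 150 left.
SKU-118/first (14): +30 — 120 left.
Fill SKU-118 second block (80 at 13) — 40 left.
SKU-108/first: +40 of 90 at 9; pool empty.
Total = 16×80 + 14×30 + 13×80 + 9×40 = 3100.

3100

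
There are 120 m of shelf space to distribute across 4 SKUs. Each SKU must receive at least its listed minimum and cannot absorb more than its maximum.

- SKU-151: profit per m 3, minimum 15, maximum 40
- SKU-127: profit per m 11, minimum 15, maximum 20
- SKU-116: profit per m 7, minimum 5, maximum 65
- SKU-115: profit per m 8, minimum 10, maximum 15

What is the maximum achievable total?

855

Meeting every minimum uses 15+15+5+10 = 45 m, leaving 75.
Highest profit per m first: SKU-127 11 > SKU-115 8 > SKU-116 7 > SKU-151 3.
SKU-127: +5 to 20 (cap) ; 70 left.
Give SKU-115 5 more to hit its cap of 15 ; 65 left.
SKU-116: +60 to 65 (cap) ; 5 left.
SKU-151: +5 (room for 25) → 20. Pool exhausted.
Total = 3×20 + 11×20 + 7×65 + 8×15 = 855.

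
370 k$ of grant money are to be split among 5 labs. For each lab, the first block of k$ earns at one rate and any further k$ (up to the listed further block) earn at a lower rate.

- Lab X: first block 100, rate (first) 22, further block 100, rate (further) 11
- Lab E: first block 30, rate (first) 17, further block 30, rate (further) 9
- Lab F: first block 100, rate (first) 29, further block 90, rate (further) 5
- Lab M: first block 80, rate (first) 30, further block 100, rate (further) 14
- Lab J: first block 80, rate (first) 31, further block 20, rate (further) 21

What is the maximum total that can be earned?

Treat each block as its own option and order by rate: Lab J/tier1 31 > Lab M/tier1 30 > Lab F/tier1 29 > Lab X/tier1 22 > Lab J/tier2 21 > Lab E/tier1 17 > Lab M/tier2 14 > Lab X/tier2 11 > Lab E/tier2 9 > Lab F/tier2 5.
Fill Lab J tier1 block (80 at 31) — 290 left.
Lab M/tier1 (30): +80 — 210 left.
Lab F/tier1 (29): +100 — 110 left.
Lab X/tier1 (22): +100 — 10 left.
Lab J tier2 at 21: only 10 left, fill 10.
Total = 31×80 + 30×80 + 29×100 + 22×100 + 21×10 = 10190.

10190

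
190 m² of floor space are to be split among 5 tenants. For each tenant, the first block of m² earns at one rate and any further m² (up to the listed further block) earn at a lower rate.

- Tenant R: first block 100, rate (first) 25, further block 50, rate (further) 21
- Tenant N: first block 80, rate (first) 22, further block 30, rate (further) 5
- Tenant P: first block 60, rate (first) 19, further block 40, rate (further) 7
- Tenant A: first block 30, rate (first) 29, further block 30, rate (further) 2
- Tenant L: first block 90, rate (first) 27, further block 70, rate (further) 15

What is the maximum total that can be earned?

5050

Order all 10 blocks by rate: Tenant A/tier1 29 > Tenant L/tier1 27 > Tenant R/tier1 25 > Tenant N/tier1 22 > Tenant R/tier2 21 > Tenant P/tier1 19 > Tenant L/tier2 15 > Tenant P/tier2 7 > Tenant N/tier2 5 > Tenant A/tier2 2.
Tenant A tier1 at 29: fill all 30 — 160 left.
Tenant L tier1 at 27: fill all 90 — 70 left.
70 remain; put them into Tenant R tier1 at 25.
Total = 29×30 + 27×90 + 25×70 = 5050.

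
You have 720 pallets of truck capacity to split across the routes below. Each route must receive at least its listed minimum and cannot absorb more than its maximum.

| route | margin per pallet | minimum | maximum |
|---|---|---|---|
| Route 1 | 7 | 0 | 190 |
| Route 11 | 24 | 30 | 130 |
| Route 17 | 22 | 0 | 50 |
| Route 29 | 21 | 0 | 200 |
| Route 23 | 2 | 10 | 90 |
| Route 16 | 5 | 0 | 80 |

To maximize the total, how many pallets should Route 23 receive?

70

Meeting every minimum uses 0+30+0+0+10+0 = 40 pallets, leaving 680.
Order the routes by margin per pallet: Route 11 24 > Route 17 22 > Route 29 21 > Route 1 7 > Route 16 5 > Route 23 2.
Route 11: +100 to 130 (cap) ; 580 left.
Route 17: +50 to 50 (cap) ; 530 left.
Route 29: +200 to 200 (cap) ; 330 left.
Give Route 1 190 more to hit its cap of 190 ; 140 left.
Route 16: +80 to 80 (cap) ; 60 left.
Route 23 has room for 80 more but only 60 remain, so it gets 70.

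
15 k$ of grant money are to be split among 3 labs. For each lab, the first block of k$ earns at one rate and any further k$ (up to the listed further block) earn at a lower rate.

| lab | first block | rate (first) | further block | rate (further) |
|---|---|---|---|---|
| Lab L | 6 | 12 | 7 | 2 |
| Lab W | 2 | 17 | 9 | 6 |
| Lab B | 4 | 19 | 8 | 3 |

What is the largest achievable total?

Rank every tier by rate: Lab B/tier1 19 > Lab W/tier1 17 > Lab L/tier1 12 > Lab W/tier2 6 > Lab B/tier2 3 > Lab L/tier2 2.
Lab B/tier1 (19): +4 → 11 left.
Fill Lab W tier1 block (2 at 17) → 9 left.
Lab L/tier1 (12): +6 → 3 left.
Lab W tier2 at 6: only 3 left, fill 3.
Total = 19×4 + 17×2 + 12×6 + 6×3 = 200.

200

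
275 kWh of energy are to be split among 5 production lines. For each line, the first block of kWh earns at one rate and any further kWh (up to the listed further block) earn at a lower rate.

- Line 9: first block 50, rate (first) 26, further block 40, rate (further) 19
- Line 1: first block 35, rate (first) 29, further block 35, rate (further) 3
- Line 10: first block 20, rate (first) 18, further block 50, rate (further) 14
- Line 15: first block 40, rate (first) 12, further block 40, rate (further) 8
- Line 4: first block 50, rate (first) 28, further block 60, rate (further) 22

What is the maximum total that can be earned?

Rank every tier by rate: Line 1/T1 29 > Line 4/T1 28 > Line 9/T1 26 > Line 4/T2 22 > Line 9/T2 19 > Line 10/T1 18 > Line 10/T2 14 > Line 15/T1 12 > Line 15/T2 8 > Line 1/T2 3.
Line 1 T1 at 29: fill all 35 → 240 left.
Line 4/T1 (28): +50 → 190 left.
Line 9 T1 at 26: fill all 50 → 140 left.
Fill Line 4 T2 block (60 at 22) → 80 left.
Fill Line 9 T2 block (40 at 19) → 40 left.
Line 10/T1 (18): +20 → 20 left.
Line 10 T2 at 14: only 20 left, fill 20.
Total = 29×35 + 28×50 + 26×50 + 22×60 + 19×40 + 18×20 + 14×20 = 6435.

6435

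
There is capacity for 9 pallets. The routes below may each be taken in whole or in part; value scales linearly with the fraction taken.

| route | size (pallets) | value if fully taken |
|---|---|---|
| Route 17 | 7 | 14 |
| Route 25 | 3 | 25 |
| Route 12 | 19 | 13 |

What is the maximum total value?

37

Best value per unit of size first: Route 25 25/3≈8.33, Route 17 14/7≈2, Route 12 13/19≈0.684.
All 3 pallets of Route 25 fit (value 25) ; 6 remain.
Only 6 pallets remain; take 6/7 of Route 17 for value 14×6/7 = 12.
Total value = 37.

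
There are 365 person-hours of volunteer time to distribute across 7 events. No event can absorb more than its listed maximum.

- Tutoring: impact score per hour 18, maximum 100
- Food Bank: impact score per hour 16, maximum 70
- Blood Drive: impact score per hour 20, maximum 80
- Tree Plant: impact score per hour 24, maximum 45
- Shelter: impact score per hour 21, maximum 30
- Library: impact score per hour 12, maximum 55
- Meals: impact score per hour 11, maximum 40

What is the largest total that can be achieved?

Rank by impact score per hour: Tree Plant 24 > Shelter 21 > Blood Drive 20 > Tutoring 18 > Food Bank 16 > Library 12 > Meals 11.
Tree Plant: +45 to 45 (cap) — 320 left.
Shelter: +30 to 30 (cap) — 290 left.
Blood Drive takes 80 to reach its cap of 80 — 210 left.
Tutoring takes 100 to reach its cap of 100 — 110 left.
Give Food Bank 70 to hit its cap of 70 — 40 left.
Library has room for 55 but only 40 remain, so it gets 40.
Total = 18×100 + 16×70 + 20×80 + 24×45 + 21×30 + 12×40 = 6710.

6710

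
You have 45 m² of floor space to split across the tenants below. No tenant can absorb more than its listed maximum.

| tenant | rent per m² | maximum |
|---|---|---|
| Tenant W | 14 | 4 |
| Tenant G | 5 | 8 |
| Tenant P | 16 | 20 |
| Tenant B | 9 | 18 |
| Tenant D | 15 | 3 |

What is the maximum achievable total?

583

Rank by rent per m²: Tenant P 16 > Tenant D 15 > Tenant W 14 > Tenant B 9 > Tenant G 5.
Tenant P takes 20 to reach its cap of 20 ; 25 left.
Tenant D takes 3 to reach its cap of 3 ; 22 left.
Tenant W takes 4 to reach its cap of 4 ; 18 left.
Give Tenant B 18 to hit its cap of 18 ; 0 left.
Total = 14×4 + 16×20 + 9×18 + 15×3 = 583.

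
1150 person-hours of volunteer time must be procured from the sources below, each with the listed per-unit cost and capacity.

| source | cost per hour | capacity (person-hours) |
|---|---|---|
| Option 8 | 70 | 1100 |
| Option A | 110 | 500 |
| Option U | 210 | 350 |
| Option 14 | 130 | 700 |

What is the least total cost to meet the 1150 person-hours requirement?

82500

Cheapest first:
Option 8 (70): use full 1100 → 50 person-hours to go.
Option A (110): take the remaining 50 → done.
Option 14, Option U: unused.
Cost = 1100×70 + 50×110 = 82500.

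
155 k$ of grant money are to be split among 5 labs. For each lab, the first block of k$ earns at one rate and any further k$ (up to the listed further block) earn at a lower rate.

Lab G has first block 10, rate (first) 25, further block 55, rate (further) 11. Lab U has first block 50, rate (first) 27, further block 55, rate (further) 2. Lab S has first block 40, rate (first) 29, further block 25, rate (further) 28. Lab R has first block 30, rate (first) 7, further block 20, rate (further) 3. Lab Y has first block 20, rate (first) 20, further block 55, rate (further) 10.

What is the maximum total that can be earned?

3970

Rank every tier by rate: Lab S/first 29 > Lab S/second 28 > Lab U/first 27 > Lab G/first 25 > Lab Y/first 20 > Lab G/second 11 > Lab Y/second 10 > Lab R/first 7 > Lab R/second 3 > Lab U/second 2.
Lab S first at 29: fill all 40 — 115 left.
Fill Lab S second block (25 at 28) — 90 left.
Fill Lab U first block (50 at 27) — 40 left.
Lab G/first (25): +10 — 30 left.
Lab Y/first (20): +20 — 10 left.
10 remain; put them into Lab G second at 11.
Total = 29×40 + 28×25 + 27×50 + 25×10 + 20×20 + 11×10 = 3970.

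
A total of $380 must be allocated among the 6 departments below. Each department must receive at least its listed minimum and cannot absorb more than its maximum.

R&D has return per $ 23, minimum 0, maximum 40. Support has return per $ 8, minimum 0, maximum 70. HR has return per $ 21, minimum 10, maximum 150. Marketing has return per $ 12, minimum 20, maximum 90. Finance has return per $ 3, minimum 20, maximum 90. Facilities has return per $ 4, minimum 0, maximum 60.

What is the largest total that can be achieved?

Meeting every minimum uses 0+0+10+20+20+0 = 50 $, leaving 330.
Rank by return per $: R&D 23 > HR 21 > Marketing 12 > Support 8 > Facilities 4 > Finance 3.
Give R&D 40 more to hit its cap of 40 — 290 left.
Give HR 140 more to hit its cap of 150 — 150 left.
Give Marketing 70 more to hit its cap of 90 — 80 left.
Support takes 70 more to reach its cap of 70 — 10 left.
Only 10 left; Facilities takes them to reach 10.
Total = 23×40 + 8×70 + 21×150 + 12×90 + 3×20 + 4×10 = 5810.

5810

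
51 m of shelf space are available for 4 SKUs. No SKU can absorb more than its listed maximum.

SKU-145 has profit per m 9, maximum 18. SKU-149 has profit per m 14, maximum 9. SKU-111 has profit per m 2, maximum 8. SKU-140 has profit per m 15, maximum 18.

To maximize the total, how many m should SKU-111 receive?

Order the SKUs by profit per m: SKU-140 15 > SKU-149 14 > SKU-145 9 > SKU-111 2.
SKU-140 takes 18 to reach its cap of 18 ; 33 left.
SKU-149 takes 9 to reach its cap of 9 ; 24 left.
SKU-145 takes 18 to reach its cap of 18 ; 6 left.
Only 6 left; SKU-111 takes them to reach 6.

6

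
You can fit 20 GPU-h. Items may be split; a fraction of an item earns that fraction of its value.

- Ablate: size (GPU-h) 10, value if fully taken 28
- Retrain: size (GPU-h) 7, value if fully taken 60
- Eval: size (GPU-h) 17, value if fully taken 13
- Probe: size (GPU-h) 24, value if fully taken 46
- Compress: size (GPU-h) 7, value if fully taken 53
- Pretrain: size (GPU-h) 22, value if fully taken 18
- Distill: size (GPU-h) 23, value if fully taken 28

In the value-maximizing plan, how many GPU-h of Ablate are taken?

6

Sort by value density: Retrain 60/7≈8.57, Compress 53/7≈7.57, Ablate 28/10≈2.8, Probe 46/24≈1.92, Distill 28/23≈1.22, Pretrain 18/22≈0.818, Eval 13/17≈0.765.
All 7 GPU-h of Retrain fit (value 60) → 13 remain.
Take all of Compress (7 GPU-h, value 53) → 6 GPU-h left.
Only 6 GPU-h remain; take 6/10 of Ablate for value 28×6/10 = 16.8.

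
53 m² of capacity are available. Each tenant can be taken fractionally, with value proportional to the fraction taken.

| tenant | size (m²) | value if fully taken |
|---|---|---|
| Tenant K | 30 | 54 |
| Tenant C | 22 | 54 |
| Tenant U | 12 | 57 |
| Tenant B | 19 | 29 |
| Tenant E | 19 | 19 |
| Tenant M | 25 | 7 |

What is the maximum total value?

Rank by value-to-size ratio: Tenant U 57/12≈4.75, Tenant C 54/22≈2.45, Tenant K 54/30≈1.8, Tenant B 29/19≈1.53, Tenant E 19/19≈1, Tenant M 7/25≈0.28.
Tenant U: take in full, 12 m² for value 57 ; 41 left.
Take all of Tenant C (22 m², value 54) ; 19 m² left.
19 m² left: a 19/30 share of Tenant K gives 54×19/30 = 34.2.
Total value = 145.2.

145.2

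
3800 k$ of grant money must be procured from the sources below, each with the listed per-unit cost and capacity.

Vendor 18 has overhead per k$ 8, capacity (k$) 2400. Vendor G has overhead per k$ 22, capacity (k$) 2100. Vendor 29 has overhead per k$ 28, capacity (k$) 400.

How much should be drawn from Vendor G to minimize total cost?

1400

Use sources in increasing cost order.
Vendor 18 at 8: take all 2400 k$ — 1400 still needed.
Vendor G (22): take the remaining 1400 — done.
Vendor 29: unused.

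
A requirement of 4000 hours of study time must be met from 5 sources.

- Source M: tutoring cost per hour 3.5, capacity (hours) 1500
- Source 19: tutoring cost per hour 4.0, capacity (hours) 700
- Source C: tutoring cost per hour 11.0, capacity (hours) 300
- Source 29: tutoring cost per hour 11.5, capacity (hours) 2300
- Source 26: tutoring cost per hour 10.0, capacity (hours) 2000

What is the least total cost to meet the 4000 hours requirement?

Use sources in increasing cost order.
Source M (3.5): use full 1500 — 2500 hours to go.
Take 700 from Source 19 at 4.0 — need 1800 more.
Source 26 at 10.0: take 1800 of its 2000 — requirement met.
Source C, Source 29: unused.
Cost = 1500×3.5 + 700×4.0 + 1800×10.0 = 26050.

26050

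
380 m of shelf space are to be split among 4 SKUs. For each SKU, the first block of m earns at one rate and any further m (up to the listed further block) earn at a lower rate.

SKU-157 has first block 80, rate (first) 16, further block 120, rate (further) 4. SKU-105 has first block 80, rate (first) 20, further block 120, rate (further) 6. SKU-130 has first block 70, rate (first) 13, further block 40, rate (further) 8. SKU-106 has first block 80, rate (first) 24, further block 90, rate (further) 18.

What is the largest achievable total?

Treat each block as its own option and order by rate: SKU-106/tier1 24 > SKU-105/tier1 20 > SKU-106/tier2 18 > SKU-157/tier1 16 > SKU-130/tier1 13 > SKU-130/tier2 8 > SKU-105/tier2 6 > SKU-157/tier2 4.
SKU-106 tier1 at 24: fill all 80 → 300 left.
SKU-105 tier1 at 20: fill all 80 → 220 left.
SKU-106 tier2 at 18: fill all 90 → 130 left.
SKU-157 tier1 at 16: fill all 80 → 50 left.
SKU-130 tier1 at 13: only 50 left, fill 50.
Total = 24×80 + 20×80 + 18×90 + 16×80 + 13×50 = 7070.

7070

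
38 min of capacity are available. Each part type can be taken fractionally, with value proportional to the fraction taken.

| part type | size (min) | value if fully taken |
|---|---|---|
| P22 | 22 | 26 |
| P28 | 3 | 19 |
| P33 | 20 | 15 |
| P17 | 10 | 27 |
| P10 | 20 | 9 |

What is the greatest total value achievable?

Sort by value density: P28 19/3≈6.33, P17 27/10≈2.7, P22 26/22≈1.18, P33 15/20≈0.75, P10 9/20≈0.45.
Take all of P28 (3 min, value 19) — 35 min left.
All 10 min of P17 fit (value 27) — 25 remain.
All 22 min of P22 fit (value 26) — 3 remain.
3 min left: a 3/20 share of P33 gives 15×3/20 = 2.25.
Total value = 74.25.

74.25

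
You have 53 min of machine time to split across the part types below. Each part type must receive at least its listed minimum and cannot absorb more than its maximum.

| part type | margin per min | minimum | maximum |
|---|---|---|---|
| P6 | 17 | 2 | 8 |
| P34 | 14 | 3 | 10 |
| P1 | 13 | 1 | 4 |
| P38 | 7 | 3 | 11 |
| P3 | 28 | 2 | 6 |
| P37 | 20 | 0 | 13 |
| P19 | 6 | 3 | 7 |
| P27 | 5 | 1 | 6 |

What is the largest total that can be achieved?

835

Meeting every minimum uses 2+3+1+3+2+0+3+1 = 15 min, leaving 38.
Order the part types by margin per min: P3 28 > P37 20 > P6 17 > P34 14 > P1 13 > P38 7 > P19 6 > P27 5.
P3 takes 4 more to reach its cap of 6 ; 34 left.
Give P37 13 more to hit its cap of 13 ; 21 left.
P6 takes 6 more to reach its cap of 8 ; 15 left.
P34: +7 to 10 (cap) ; 8 left.
P1: +3 to 4 (cap) ; 5 left.
P38: +5 (room for 8) → 8. Pool exhausted.
Total = 17×8 + 14×10 + 13×4 + 7×8 + 28×6 + 20×13 + 6×3 + 5×1 = 835.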